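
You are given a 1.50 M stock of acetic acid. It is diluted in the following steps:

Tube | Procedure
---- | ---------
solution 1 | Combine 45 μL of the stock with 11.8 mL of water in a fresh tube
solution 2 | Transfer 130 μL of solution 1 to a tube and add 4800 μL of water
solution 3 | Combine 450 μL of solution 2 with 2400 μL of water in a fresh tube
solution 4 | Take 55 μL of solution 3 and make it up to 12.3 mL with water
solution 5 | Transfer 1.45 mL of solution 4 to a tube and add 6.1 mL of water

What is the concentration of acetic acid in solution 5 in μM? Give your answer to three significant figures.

0.0204 μM

Step 1: 45 μL + 11.8 mL = 11845 μL total → factor 11845/45 = 263.22
Step 2: 130 μL + 4800 μL = 4930 μL total → factor 4930/130 = 37.923
Step 3: 450 μL + 2400 μL = 2850 μL total → factor 2850/450 = 6.3333
Step 4: 55 μL brought to 12.3 mL → factor 12300/55 = 223.64
Step 5: 1.45 mL + 6.1 mL = 7.55 mL total → factor 7.55/1.45 = 5.2069
Overall dilution factor = 263.22 × 37.923 × 6.3333 × 223.64 × 5.2069 = 7.3617 × 10^7
Final = 1.50 M / 7.3617 × 10^7 = 2.038 × 10^-8 M = 0.0204 μM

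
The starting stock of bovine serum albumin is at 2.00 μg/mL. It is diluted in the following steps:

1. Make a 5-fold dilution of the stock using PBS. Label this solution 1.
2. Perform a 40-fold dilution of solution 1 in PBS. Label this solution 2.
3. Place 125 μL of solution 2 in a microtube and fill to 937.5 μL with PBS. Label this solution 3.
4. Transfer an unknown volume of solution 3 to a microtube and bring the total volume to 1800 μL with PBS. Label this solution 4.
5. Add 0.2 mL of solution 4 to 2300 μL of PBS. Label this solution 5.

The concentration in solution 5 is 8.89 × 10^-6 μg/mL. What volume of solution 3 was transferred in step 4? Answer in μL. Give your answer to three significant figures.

150 μL

Step 1: 5-fold → factor 5
Step 2: 40-fold → factor 40
Step 3: 125 μL brought to 937.5 μL → factor 937.5/125 = 7.5
Step 4: v brought to 1800 μL → factor = 1800 μL/v
Step 5: 0.2 mL + 2300 μL = 2.5 mL total → factor 2.5/0.2 = 12.5
Product of known-step factors = 18750
Overall factor = 2.00 μg/mL / (8.89 × 10^-6 μg/mL) = 2.2497 × 10^5
Step-4 factor = 2.2497 × 10^5 / 18750 = 11.999
v = 1800 μL / 11.999 = 150 μL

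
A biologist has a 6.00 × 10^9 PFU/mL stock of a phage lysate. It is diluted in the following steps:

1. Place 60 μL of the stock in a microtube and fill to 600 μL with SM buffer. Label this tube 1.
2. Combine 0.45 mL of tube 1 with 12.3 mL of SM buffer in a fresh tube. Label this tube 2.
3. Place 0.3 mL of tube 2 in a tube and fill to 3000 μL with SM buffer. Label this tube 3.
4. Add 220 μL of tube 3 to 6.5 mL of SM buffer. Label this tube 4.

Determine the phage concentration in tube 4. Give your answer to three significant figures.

6.93 × 10^4 PFU/mL

Step 1: 60 μL brought to 600 μL → factor 600/60 = 10
Step 2: 0.45 mL + 12.3 mL = 12.75 mL total → factor 12.75/0.45 = 28.333
Step 3: 0.3 mL brought to 3000 μL → factor 3/0.3 = 10
Step 4: 220 μL + 6.5 mL = 6720 μL total → factor 6720/220 = 30.545
Overall dilution factor = 10 × 28.333 × 10 × 30.545 = 86545
Final = 6.00 × 10^9 PFU/mL / 86545 = 6.93 × 10^4 PFU/mL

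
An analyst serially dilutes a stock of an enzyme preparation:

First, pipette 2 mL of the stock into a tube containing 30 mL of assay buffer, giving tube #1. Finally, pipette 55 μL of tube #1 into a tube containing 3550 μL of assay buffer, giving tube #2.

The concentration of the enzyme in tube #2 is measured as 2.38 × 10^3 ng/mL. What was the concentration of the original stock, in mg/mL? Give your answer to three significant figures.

Step 1: 2 mL + 30 mL = 32 mL total → factor 32/2 = 16
Step 2: 55 μL + 3550 μL = 3605 μL total → factor 3605/55 = 65.545
Overall dilution factor = 16 × 65.545 = 1048.7
Stock = 2.38 × 10^3 ng/mL × 1048.7 = 2.496 × 10^6 ng/mL = 2.50 mg/mL

2.50 mg/mL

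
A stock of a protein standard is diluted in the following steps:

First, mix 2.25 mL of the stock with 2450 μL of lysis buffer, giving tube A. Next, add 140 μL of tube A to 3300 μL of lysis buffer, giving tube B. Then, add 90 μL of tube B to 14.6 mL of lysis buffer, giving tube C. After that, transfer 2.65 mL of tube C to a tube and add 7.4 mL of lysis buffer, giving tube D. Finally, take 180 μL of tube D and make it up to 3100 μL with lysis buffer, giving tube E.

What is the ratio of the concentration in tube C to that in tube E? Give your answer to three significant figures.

65.3

Step 1: 2.25 mL + 2450 μL = 4.7 mL total → factor 4.7/2.25 = 2.0889
Step 2: 140 μL + 3300 μL = 3440 μL total → factor 3440/140 = 24.571
Step 3: 90 μL + 14.6 mL = 14690 μL total → factor 14690/90 = 163.22
Step 4: 2.65 mL + 7.4 mL = 10.05 mL total → factor 10.05/2.65 = 3.7925
Step 5: 180 μL brought to 3100 μL → factor 3100/180 = 17.222
Dilution factor to tube C = 8377.7; to tube E = 5.4719 × 10^5
[tube C]/[tube E] = (factor to tube E)/(factor to tube C) = 5.4719 × 10^5/8377.7 = 65.3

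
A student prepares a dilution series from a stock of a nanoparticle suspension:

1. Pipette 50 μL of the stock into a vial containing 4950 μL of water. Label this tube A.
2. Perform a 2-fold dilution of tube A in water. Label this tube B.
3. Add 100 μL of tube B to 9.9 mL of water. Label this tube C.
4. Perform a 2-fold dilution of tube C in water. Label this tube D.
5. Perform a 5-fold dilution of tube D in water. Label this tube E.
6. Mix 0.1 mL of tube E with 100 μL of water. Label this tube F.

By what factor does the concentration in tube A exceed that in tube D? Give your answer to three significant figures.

400

Step 1: 50 μL + 4950 μL = 5000 μL total → factor 5000/50 = 100
Step 2: 2-fold → factor 2
Step 3: 100 μL + 9.9 mL = 10000 μL total → factor 10000/100 = 100
Step 4: 2-fold → factor 2
Dilution factor to tube A = 100; to tube D = 40000
[tube A]/[tube D] = (factor to tube D)/(factor to tube A) = 40000/100 = 400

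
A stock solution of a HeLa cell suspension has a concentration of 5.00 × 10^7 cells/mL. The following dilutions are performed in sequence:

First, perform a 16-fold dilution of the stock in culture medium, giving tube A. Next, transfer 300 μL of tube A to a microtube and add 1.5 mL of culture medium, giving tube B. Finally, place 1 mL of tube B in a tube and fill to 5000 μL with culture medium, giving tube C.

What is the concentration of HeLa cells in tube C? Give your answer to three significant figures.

Step 1: 16-fold → factor 16
Step 2: 300 μL + 1.5 mL = 1800 μL total → factor 1800/300 = 6
Step 3: 1 mL brought to 5000 μL → factor 5/1 = 5
Overall dilution factor = 16 × 6 × 5 = 480
Final = 5.00 × 10^7 cells/mL / 480 = 1.04 × 10^5 cells/mL

1.04 × 10^5 cells/mL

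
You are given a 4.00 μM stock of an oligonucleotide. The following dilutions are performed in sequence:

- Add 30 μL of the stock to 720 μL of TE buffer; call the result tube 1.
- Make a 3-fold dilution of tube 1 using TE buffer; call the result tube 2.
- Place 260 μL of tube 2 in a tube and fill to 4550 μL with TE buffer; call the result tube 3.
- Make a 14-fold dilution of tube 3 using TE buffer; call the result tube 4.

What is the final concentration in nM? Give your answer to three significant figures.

Step 1: 30 μL + 720 μL = 750 μL total → factor 750/30 = 25
Step 2: 3-fold → factor 3
Step 3: 260 μL brought to 4550 μL → factor 4550/260 = 17.5
Step 4: 14-fold → factor 14
Overall dilution factor = 25 × 3 × 17.5 × 14 = 18375
Final = 4.00 μM / 18375 = 0.0002177 μM = 0.218 nM

0.218 nM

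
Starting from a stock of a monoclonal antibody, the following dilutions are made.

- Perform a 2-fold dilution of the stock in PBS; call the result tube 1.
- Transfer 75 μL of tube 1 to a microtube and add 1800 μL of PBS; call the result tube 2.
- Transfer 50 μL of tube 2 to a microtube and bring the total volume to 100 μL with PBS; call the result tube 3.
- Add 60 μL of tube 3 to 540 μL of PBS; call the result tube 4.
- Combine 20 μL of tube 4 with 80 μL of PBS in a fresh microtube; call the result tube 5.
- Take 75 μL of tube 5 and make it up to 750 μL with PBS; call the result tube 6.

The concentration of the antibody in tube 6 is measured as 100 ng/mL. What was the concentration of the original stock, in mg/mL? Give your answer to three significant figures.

5.00 mg/mL

Step 1: 2-fold → factor 2
Step 2: 75 μL + 1800 μL = 1875 μL total → factor 1875/75 = 25
Step 3: 50 μL brought to 100 μL → factor 100/50 = 2
Step 4: 60 μL + 540 μL = 600 μL total → factor 600/60 = 10
Step 5: 20 μL + 80 μL = 100 μL total → factor 100/20 = 5
Step 6: 75 μL brought to 750 μL → factor 750/75 = 10
Overall dilution factor = 2 × 25 × 2 × 10 × 5 × 10 = 50000
Stock = 100 ng/mL × 50000 = 5.000 × 10^6 ng/mL = 5.00 mg/mL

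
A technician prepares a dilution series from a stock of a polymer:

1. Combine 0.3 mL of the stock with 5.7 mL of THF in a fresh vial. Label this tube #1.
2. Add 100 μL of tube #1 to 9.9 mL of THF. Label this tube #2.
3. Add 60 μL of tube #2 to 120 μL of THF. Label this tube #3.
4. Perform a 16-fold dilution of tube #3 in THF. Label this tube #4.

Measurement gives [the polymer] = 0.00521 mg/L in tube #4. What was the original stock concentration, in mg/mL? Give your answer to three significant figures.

0.500 mg/mL

Step 1: 0.3 mL + 5.7 mL = 6 mL total → factor 6/0.3 = 20
Step 2: 100 μL + 9.9 mL = 10000 μL total → factor 10000/100 = 100
Step 3: 60 μL + 120 μL = 180 μL total → factor 180/60 = 3
Step 4: 16-fold → factor 16
Overall dilution factor = 20 × 100 × 3 × 16 = 96000
Stock = 0.00521 mg/L × 96000 = 500.2 mg/L = 0.500 mg/mL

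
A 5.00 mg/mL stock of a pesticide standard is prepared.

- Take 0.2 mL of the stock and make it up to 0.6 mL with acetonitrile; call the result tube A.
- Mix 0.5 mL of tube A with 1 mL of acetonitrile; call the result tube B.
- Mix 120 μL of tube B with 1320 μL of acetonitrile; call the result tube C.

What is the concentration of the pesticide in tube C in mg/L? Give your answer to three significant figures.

46.3 mg/L

Step 1: 0.2 mL brought to 0.6 mL → factor 0.6/0.2 = 3
Step 2: 0.5 mL + 1 mL = 1.5 mL total → factor 1.5/0.5 = 3
Step 3: 120 μL + 1320 μL = 1440 μL total → factor 1440/120 = 12
Overall dilution factor = 3 × 3 × 12 = 108
Final = 5.00 mg/mL / 108 = 0.04630 mg/mL = 46.3 mg/L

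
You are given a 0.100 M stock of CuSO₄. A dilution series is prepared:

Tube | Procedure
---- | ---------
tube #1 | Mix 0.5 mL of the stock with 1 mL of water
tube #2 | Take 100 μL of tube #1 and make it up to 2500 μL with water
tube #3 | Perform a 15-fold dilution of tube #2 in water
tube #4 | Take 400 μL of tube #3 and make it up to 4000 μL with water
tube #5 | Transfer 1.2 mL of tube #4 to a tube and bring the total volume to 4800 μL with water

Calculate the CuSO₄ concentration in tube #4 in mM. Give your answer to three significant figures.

0.00889 mM

Step 1: 0.5 mL + 1 mL = 1.5 mL total → factor 1.5/0.5 = 3
Step 2: 100 μL brought to 2500 μL → factor 2500/100 = 25
Step 3: 15-fold → factor 15
Step 4: 400 μL brought to 4000 μL → factor 4000/400 = 10
Dilution factor through tube #4 = 3 × 25 × 15 × 10 = 11250
[tube #4] = 0.100 M / 11250 = 8.889 × 10^-6 M = 0.00889 mM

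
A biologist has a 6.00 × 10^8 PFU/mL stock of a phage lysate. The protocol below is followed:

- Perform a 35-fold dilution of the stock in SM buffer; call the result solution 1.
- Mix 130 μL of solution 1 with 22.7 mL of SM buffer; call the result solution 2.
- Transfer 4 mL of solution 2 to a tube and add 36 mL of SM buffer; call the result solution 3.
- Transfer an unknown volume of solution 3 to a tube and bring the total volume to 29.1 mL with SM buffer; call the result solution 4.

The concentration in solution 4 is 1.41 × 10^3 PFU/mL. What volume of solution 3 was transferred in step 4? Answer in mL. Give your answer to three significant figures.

4.20 mL

Step 1: 35-fold → factor 35
Step 2: 130 μL + 22.7 mL = 22830 μL total → factor 22830/130 = 175.62
Step 3: 4 mL + 36 mL = 40 mL total → factor 40/4 = 10
Step 4: v brought to 29.1 mL → factor = 29.1 mL/v
Product of known-step factors = 61465
Overall factor = 6.00 × 10^8 PFU/mL / (1.41 × 10^3 PFU/mL) = 4.2553 × 10^5
Step-4 factor = 4.2553 × 10^5 / 61465 = 6.9231
v = 29.1 mL / 6.9231 = 4.20 mL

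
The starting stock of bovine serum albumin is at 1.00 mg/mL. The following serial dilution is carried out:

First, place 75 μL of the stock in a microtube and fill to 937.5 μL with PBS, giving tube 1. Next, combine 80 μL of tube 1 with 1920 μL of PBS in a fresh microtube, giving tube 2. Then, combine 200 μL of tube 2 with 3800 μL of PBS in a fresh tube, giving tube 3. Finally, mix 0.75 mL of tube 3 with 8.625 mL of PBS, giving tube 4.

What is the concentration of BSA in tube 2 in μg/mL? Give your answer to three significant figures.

3.20 μg/mL

Step 1: 75 μL brought to 937.5 μL → factor 937.5/75 = 12.5
Step 2: 80 μL + 1920 μL = 2000 μL total → factor 2000/80 = 25
Dilution factor through tube 2 = 12.5 × 25 = 312.5
[tube 2] = 1.00 mg/mL / 312.5 = 0.003200 mg/mL = 3.20 μg/mL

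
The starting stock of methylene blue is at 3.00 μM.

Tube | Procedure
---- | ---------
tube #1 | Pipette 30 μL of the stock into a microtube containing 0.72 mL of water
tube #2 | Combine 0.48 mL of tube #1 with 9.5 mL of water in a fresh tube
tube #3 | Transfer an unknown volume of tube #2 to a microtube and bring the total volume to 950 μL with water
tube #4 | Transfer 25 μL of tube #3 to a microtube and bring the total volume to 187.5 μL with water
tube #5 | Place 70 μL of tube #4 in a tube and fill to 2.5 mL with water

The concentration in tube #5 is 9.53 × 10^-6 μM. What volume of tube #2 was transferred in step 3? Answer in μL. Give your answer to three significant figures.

Step 1: 30 μL + 0.72 mL = 750 μL total → factor 750/30 = 25
Step 2: 0.48 mL + 9.5 mL = 9.98 mL total → factor 9.98/0.48 = 20.792
Step 3: v brought to 950 μL → factor = 950 μL/v
Step 4: 25 μL brought to 187.5 μL → factor 187.5/25 = 7.5
Step 5: 70 μL brought to 2.5 mL → factor 2500/70 = 35.714
Product of known-step factors = 1.3923 × 10^5
Overall factor = 3.00 μM / (9.53 × 10^-6 μM) = 3.148 × 10^5
Step-3 factor = 3.148 × 10^5 / 1.3923 × 10^5 = 2.261
v = 950 μL / 2.261 = 420 μL

420 μL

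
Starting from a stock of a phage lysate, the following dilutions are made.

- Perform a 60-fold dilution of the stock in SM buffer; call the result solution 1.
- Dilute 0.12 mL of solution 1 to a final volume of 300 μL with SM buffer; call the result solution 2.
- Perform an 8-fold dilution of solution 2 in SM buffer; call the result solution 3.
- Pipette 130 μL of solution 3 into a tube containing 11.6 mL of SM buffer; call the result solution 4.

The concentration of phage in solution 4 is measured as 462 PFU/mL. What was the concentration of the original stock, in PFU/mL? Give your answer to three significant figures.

5.00 × 10^7 PFU/mL

Step 1: 60-fold → factor 60
Step 2: 0.12 mL brought to 300 μL → factor 0.3/0.12 = 2.5
Step 3: 8-fold → factor 8
Step 4: 130 μL + 11.6 mL = 11730 μL total → factor 11730/130 = 90.231
Overall dilution factor = 60 × 2.5 × 8 × 90.231 = 1.0828 × 10^5
Stock = 462 PFU/mL × 1.0828 × 10^5 = 5.00 × 10^7 PFU/mL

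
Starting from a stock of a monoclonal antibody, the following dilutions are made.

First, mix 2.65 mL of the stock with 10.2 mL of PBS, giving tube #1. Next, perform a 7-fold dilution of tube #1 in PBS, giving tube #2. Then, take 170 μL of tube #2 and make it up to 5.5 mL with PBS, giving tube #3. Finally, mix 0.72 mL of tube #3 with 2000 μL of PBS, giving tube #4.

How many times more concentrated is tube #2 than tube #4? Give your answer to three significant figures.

Step 1: 2.65 mL + 10.2 mL = 12.85 mL total → factor 12.85/2.65 = 4.8491
Step 2: 7-fold → factor 7
Step 3: 170 μL brought to 5.5 mL → factor 5500/170 = 32.353
Step 4: 0.72 mL + 2000 μL = 2.72 mL total → factor 2.72/0.72 = 3.7778
Dilution factor to tube #2 = 33.943; to tube #4 = 4148.6
[tube #2]/[tube #4] = (factor to tube #4)/(factor to tube #2) = 4148.6/33.943 = 122

122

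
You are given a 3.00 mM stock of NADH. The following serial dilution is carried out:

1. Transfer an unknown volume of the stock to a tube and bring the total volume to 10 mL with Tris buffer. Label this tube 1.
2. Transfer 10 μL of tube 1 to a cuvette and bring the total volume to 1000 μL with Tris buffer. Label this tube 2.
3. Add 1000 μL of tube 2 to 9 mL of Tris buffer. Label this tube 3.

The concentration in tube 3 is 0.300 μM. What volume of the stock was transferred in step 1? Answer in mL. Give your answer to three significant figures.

Step 1: v brought to 10 mL → factor = 10 mL/v
Step 2: 10 μL brought to 1000 μL → factor 1000/10 = 100
Step 3: 1000 μL + 9 mL = 10000 μL total → factor 10000/1000 = 10
Product of known-step factors = 1000
Overall factor = 3.00 mM / (0.300 μM) = 10000
Step-1 factor = 10000 / 1000 = 10
v = 10 mL / 10 = 1.00 mL

1.00 mL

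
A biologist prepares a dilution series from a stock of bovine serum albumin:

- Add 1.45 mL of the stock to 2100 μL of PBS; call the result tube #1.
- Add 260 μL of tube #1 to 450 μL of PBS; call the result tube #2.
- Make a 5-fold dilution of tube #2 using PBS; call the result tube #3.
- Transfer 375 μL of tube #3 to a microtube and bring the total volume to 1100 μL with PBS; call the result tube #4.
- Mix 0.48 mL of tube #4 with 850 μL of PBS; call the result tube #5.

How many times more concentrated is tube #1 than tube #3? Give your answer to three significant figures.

13.7

Step 1: 1.45 mL + 2100 μL = 3.55 mL total → factor 3.55/1.45 = 2.4483
Step 2: 260 μL + 450 μL = 710 μL total → factor 710/260 = 2.7308
Step 3: 5-fold → factor 5
Dilution factor to tube #1 = 2.4483; to tube #3 = 33.428
[tube #1]/[tube #3] = (factor to tube #3)/(factor to tube #1) = 33.428/2.4483 = 13.7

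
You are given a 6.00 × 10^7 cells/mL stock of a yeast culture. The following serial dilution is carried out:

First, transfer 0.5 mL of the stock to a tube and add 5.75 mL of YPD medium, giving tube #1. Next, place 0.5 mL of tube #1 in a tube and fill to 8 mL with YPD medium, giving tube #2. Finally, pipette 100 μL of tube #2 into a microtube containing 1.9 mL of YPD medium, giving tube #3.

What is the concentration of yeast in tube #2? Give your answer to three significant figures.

Step 1: 0.5 mL + 5.75 mL = 6.25 mL total → factor 6.25/0.5 = 12.5
Step 2: 0.5 mL brought to 8 mL → factor 8/0.5 = 16
Dilution factor through tube #2 = 12.5 × 16 = 200
[tube #2] = 6.00 × 10^7 cells/mL / 200 = 3.00 × 10^5 cells/mL

3.00 × 10^5 cells/mL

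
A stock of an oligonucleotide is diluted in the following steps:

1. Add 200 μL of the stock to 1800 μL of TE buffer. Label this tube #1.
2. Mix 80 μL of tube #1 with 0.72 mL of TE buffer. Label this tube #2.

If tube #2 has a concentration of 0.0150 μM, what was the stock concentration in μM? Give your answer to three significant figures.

1.50 μM

Step 1: 200 μL + 1800 μL = 2000 μL total → factor 2000/200 = 10
Step 2: 80 μL + 0.72 mL = 800 μL total → factor 800/80 = 10
Overall dilution factor = 10 × 10 = 100
Stock = 0.0150 μM × 100 = 1.50 μM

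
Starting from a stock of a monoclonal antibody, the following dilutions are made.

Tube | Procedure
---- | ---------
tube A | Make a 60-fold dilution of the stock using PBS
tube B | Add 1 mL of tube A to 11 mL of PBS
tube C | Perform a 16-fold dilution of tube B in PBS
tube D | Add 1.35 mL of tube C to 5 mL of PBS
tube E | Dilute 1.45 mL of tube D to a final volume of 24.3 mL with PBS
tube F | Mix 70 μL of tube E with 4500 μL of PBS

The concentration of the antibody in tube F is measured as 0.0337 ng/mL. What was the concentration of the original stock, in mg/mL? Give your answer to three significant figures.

Step 1: 60-fold → factor 60
Step 2: 1 mL + 11 mL = 12 mL total → factor 12/1 = 12
Step 3: 16-fold → factor 16
Step 4: 1.35 mL + 5 mL = 6.35 mL total → factor 6.35/1.35 = 4.7037
Step 5: 1.45 mL brought to 24.3 mL → factor 24.3/1.45 = 16.759
Step 6: 70 μL + 4500 μL = 4570 μL total → factor 4570/70 = 65.286
Overall dilution factor = 60 × 12 × 16 × 4.7037 × 16.759 × 65.286 = 5.9286 × 10^7
Stock = 0.0337 ng/mL × 5.9286 × 10^7 = 1.998 × 10^6 ng/mL = 2.00 mg/mL

2.00 mg/mL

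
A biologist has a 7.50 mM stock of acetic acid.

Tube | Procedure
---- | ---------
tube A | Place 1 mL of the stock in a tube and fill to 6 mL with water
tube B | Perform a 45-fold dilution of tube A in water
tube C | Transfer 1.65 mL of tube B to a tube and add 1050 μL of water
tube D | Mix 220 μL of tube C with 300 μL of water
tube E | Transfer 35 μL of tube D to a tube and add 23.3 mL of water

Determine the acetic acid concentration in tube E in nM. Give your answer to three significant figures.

Step 1: 1 mL brought to 6 mL → factor 6/1 = 6
Step 2: 45-fold → factor 45
Step 3: 1.65 mL + 1050 μL = 2.7 mL total → factor 2.7/1.65 = 1.6364
Step 4: 220 μL + 300 μL = 520 μL total → factor 520/220 = 2.3636
Step 5: 35 μL + 23.3 mL = 23335 μL total → factor 23335/35 = 666.71
Overall dilution factor = 6 × 45 × 1.6364 × 2.3636 × 666.71 = 6.9625 × 10^5
Final = 7.50 mM / 6.9625 × 10^5 = 1.077 × 10^-5 mM = 10.8 nM

10.8 nM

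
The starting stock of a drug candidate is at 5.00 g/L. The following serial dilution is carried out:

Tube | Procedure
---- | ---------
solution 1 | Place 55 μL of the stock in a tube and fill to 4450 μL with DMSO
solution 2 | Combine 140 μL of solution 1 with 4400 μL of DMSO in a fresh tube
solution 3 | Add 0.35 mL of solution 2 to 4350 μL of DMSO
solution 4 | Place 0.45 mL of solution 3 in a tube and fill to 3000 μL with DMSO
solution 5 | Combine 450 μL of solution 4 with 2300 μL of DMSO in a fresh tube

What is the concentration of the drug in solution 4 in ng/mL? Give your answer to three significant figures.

Step 1: 55 μL brought to 4450 μL → factor 4450/55 = 80.909
Step 2: 140 μL + 4400 μL = 4540 μL total → factor 4540/140 = 32.429
Step 3: 0.35 mL + 4350 μL = 4.7 mL total → factor 4.7/0.35 = 13.429
Step 4: 0.45 mL brought to 3000 μL → factor 3/0.45 = 6.6667
Dilution factor through solution 4 = 80.909 × 32.429 × 13.429 × 6.6667 = 2.3489 × 10^5
[solution 4] = 5.00 g/L / 2.3489 × 10^5 = 2.129 × 10^-5 g/L = 21.3 ng/mL

21.3 ng/mL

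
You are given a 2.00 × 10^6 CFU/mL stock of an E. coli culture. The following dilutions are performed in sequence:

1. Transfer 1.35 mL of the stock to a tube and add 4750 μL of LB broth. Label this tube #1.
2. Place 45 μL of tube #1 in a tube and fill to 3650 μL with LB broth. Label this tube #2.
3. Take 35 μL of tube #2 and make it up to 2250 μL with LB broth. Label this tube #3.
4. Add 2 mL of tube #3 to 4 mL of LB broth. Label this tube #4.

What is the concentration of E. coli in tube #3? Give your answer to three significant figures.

Step 1: 1.35 mL + 4750 μL = 6.1 mL total → factor 6.1/1.35 = 4.5185
Step 2: 45 μL brought to 3650 μL → factor 3650/45 = 81.111
Step 3: 35 μL brought to 2250 μL → factor 2250/35 = 64.286
Dilution factor through tube #3 = 4.5185 × 81.111 × 64.286 = 23561
[tube #3] = 2.00 × 10^6 CFU/mL / 23561 = 84.9 CFU/mL

84.9 CFU/mL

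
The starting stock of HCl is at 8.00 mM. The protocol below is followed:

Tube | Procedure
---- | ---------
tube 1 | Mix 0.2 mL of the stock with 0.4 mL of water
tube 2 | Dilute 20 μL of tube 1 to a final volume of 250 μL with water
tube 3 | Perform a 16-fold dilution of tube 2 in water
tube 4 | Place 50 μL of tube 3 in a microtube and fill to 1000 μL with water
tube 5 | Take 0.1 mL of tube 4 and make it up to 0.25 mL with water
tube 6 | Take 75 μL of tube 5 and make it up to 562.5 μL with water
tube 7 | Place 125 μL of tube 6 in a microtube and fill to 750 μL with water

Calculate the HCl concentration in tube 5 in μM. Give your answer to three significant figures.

0.267 μM

Step 1: 0.2 mL + 0.4 mL = 0.6 mL total → factor 0.6/0.2 = 3
Step 2: 20 μL brought to 250 μL → factor 250/20 = 12.5
Step 3: 16-fold → factor 16
Step 4: 50 μL brought to 1000 μL → factor 1000/50 = 20
Step 5: 0.1 mL brought to 0.25 mL → factor 0.25/0.1 = 2.5
Dilution factor through tube 5 = 3 × 12.5 × 16 × 20 × 2.5 = 30000
[tube 5] = 8.00 mM / 30000 = 0.0002667 mM = 0.267 μM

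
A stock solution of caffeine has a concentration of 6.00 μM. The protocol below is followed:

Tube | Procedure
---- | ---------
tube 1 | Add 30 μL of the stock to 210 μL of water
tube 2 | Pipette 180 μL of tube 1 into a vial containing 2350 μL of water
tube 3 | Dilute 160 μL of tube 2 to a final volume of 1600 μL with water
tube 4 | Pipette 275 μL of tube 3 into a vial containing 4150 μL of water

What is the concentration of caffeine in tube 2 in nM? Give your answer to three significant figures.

Step 1: 30 μL + 210 μL = 240 μL total → factor 240/30 = 8
Step 2: 180 μL + 2350 μL = 2530 μL total → factor 2530/180 = 14.056
Dilution factor through tube 2 = 8 × 14.056 = 112.44
[tube 2] = 6.00 μM / 112.44 = 0.05336 μM = 53.4 nM

53.4 nM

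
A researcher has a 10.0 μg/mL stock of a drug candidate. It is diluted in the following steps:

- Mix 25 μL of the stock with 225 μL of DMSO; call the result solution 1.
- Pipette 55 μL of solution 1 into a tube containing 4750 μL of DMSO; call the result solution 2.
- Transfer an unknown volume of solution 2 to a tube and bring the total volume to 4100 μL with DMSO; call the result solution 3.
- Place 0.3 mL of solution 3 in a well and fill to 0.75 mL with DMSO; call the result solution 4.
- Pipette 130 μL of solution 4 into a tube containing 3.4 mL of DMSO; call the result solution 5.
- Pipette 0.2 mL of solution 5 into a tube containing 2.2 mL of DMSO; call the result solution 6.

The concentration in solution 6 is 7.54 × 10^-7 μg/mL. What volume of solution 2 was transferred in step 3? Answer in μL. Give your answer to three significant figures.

Step 1: 25 μL + 225 μL = 250 μL total → factor 250/25 = 10
Step 2: 55 μL + 4750 μL = 4805 μL total → factor 4805/55 = 87.364
Step 3: v brought to 4100 μL → factor = 4100 μL/v
Step 4: 0.3 mL brought to 0.75 mL → factor 0.75/0.3 = 2.5
Step 5: 130 μL + 3.4 mL = 3530 μL total → factor 3530/130 = 27.154
Step 6: 0.2 mL + 2.2 mL = 2.4 mL total → factor 2.4/0.2 = 12
Product of known-step factors = 7.1168 × 10^5
Overall factor = 10.0 μg/mL / (7.54 × 10^-7 μg/mL) = 1.3263 × 10^7
Step-3 factor = 1.3263 × 10^7 / 7.1168 × 10^5 = 18.636
v = 4100 μL / 18.636 = 220 μL

220 μL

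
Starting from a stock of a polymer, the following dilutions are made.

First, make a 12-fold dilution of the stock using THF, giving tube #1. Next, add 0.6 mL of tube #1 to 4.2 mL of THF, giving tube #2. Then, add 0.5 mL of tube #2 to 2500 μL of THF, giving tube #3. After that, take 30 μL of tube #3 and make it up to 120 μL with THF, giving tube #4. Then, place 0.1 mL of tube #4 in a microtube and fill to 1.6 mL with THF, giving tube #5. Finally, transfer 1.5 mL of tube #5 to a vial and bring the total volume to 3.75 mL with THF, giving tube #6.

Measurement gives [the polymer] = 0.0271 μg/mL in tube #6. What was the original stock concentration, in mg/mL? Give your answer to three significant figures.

Step 1: 12-fold → factor 12
Step 2: 0.6 mL + 4.2 mL = 4.8 mL total → factor 4.8/0.6 = 8
Step 3: 0.5 mL + 2500 μL = 3 mL total → factor 3/0.5 = 6
Step 4: 30 μL brought to 120 μL → factor 120/30 = 4
Step 5: 0.1 mL brought to 1.6 mL → factor 1.6/0.1 = 16
Step 6: 1.5 mL brought to 3.75 mL → factor 3.75/1.5 = 2.5
Overall dilution factor = 12 × 8 × 6 × 4 × 16 × 2.5 = 92160
Stock = 0.0271 μg/mL × 92160 = 2498 μg/mL = 2.50 mg/mL

2.50 mg/mL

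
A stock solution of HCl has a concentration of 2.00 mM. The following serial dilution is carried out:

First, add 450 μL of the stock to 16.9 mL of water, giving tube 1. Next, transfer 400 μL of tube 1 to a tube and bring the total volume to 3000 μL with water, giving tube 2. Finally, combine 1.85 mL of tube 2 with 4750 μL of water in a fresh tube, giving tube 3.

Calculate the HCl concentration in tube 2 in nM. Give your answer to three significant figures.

Step 1: 450 μL + 16.9 mL = 17350 μL total → factor 17350/450 = 38.556
Step 2: 400 μL brought to 3000 μL → factor 3000/400 = 7.5
Dilution factor through tube 2 = 38.556 × 7.5 = 289.17
[tube 2] = 2.00 mM / 289.17 = 0.006916 mM = 6.92 × 10^3 nM

6.92 × 10^3 nM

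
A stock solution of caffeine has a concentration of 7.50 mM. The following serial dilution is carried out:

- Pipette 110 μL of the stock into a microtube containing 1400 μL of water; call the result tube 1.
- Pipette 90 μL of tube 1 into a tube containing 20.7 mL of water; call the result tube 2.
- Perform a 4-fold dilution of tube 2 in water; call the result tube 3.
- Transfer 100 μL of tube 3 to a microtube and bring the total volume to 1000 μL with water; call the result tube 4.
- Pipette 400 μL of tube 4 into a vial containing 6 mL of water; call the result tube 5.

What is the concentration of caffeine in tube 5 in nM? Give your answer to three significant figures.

Step 1: 110 μL + 1400 μL = 1510 μL total → factor 1510/110 = 13.727
Step 2: 90 μL + 20.7 mL = 20790 μL total → factor 20790/90 = 231
Step 3: 4-fold → factor 4
Step 4: 100 μL brought to 1000 μL → factor 1000/100 = 10
Step 5: 400 μL + 6 mL = 6400 μL total → factor 6400/400 = 16
Overall dilution factor = 13.727 × 231 × 4 × 10 × 16 = 2.0294 × 10^6
Final = 7.50 mM / 2.0294 × 10^6 = 3.696 × 10^-6 mM = 3.70 nM

3.70 nM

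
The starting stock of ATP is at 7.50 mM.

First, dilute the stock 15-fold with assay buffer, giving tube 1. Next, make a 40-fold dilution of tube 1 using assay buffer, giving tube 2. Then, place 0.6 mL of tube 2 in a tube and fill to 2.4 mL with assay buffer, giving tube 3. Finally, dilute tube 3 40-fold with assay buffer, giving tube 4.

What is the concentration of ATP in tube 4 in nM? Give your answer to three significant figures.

Step 1: 15-fold → factor 15
Step 2: 40-fold → factor 40
Step 3: 0.6 mL brought to 2.4 mL → factor 2.4/0.6 = 4
Step 4: 40-fold → factor 40
Overall dilution factor = 15 × 40 × 4 × 40 = 96000
Final = 7.50 mM / 96000 = 7.813 × 10^-5 mM = 78.1 nM

78.1 nM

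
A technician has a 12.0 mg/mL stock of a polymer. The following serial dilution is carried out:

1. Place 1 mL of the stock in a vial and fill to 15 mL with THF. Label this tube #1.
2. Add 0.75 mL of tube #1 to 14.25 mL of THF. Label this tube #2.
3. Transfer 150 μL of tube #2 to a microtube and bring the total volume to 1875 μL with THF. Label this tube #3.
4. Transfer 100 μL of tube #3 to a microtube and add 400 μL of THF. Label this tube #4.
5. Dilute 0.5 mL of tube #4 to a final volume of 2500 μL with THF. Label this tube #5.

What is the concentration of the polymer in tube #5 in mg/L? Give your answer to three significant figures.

Step 1: 1 mL brought to 15 mL → factor 15/1 = 15
Step 2: 0.75 mL + 14.25 mL = 15 mL total → factor 15/0.75 = 20
Step 3: 150 μL brought to 1875 μL → factor 1875/150 = 12.5
Step 4: 100 μL + 400 μL = 500 μL total → factor 500/100 = 5
Step 5: 0.5 mL brought to 2500 μL → factor 2.5/0.5 = 5
Overall dilution factor = 15 × 20 × 12.5 × 5 × 5 = 93750
Final = 12.0 mg/mL / 93750 = 0.0001280 mg/mL = 0.128 mg/L

0.128 mg/L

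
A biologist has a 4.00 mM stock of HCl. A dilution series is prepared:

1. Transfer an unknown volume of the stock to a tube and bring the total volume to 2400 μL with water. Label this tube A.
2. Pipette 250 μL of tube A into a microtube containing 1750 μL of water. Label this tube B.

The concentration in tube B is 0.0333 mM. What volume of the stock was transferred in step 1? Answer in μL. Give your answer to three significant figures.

Step 1: v brought to 2400 μL → factor = 2400 μL/v
Step 2: 250 μL + 1750 μL = 2000 μL total → factor 2000/250 = 8
Product of known-step factors = 8
Overall factor = 4.00 mM / (0.0333 mM) = 120.12
Step-1 factor = 120.12 / 8 = 15.015
v = 2400 μL / 15.015 = 160 μL

160 μL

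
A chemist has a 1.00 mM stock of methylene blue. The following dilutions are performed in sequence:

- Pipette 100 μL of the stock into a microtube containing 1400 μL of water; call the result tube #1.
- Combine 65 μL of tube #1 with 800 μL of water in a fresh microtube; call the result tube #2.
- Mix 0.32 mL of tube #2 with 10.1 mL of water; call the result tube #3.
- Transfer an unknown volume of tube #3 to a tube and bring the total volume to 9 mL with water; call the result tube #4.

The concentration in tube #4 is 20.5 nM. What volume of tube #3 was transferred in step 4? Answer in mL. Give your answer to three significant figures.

Step 1: 100 μL + 1400 μL = 1500 μL total → factor 1500/100 = 15
Step 2: 65 μL + 800 μL = 865 μL total → factor 865/65 = 13.308
Step 3: 0.32 mL + 10.1 mL = 10.42 mL total → factor 10.42/0.32 = 32.562
Step 4: v brought to 9 mL → factor = 9 mL/v
Product of known-step factors = 6500
Overall factor = 1.00 mM / (20.5 nM) = 48780
Step-4 factor = 48780 / 6500 = 7.5047
v = 9 mL / 7.5047 = 1.20 mL

1.20 mL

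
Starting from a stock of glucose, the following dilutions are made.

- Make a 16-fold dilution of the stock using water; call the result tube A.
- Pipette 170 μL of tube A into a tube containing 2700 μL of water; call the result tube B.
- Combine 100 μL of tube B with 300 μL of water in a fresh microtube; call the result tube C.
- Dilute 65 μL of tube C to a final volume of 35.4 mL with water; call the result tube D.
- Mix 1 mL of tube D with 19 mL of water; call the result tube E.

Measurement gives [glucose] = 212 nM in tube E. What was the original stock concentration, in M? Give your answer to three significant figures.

2.49 M

Step 1: 16-fold → factor 16
Step 2: 170 μL + 2700 μL = 2870 μL total → factor 2870/170 = 16.882
Step 3: 100 μL + 300 μL = 400 μL total → factor 400/100 = 4
Step 4: 65 μL brought to 35.4 mL → factor 35400/65 = 544.62
Step 5: 1 mL + 19 mL = 20 mL total → factor 20/1 = 20
Overall dilution factor = 16 × 16.882 × 4 × 544.62 × 20 = 1.1769 × 10^7
Stock = 212 nM × 1.1769 × 10^7 = 2.495 × 10^9 nM = 2.49 M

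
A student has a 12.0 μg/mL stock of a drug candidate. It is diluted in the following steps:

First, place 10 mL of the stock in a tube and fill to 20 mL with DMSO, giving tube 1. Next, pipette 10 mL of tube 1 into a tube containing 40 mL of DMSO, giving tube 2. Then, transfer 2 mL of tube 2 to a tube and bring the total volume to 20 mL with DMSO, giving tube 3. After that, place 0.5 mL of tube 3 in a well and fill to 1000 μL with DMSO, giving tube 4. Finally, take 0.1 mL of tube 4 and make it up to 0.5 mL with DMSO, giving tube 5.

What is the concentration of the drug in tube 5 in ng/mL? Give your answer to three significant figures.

Step 1: 10 mL brought to 20 mL → factor 20/10 = 2
Step 2: 10 mL + 40 mL = 50 mL total → factor 50/10 = 5
Step 3: 2 mL brought to 20 mL → factor 20/2 = 10
Step 4: 0.5 mL brought to 1000 μL → factor 1/0.5 = 2
Step 5: 0.1 mL brought to 0.5 mL → factor 0.5/0.1 = 5
Overall dilution factor = 2 × 5 × 10 × 2 × 5 = 1000
Final = 12.0 μg/mL / 1000 = 0.01200 μg/mL = 12.0 ng/mL

12.0 ng/mL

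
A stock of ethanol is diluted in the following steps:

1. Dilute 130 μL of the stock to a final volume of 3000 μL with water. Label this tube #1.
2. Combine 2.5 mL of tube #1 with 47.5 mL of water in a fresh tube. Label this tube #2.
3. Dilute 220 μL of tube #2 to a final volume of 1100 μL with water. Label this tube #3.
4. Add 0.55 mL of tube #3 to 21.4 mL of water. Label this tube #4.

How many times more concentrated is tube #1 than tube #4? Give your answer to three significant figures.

3.99 × 10^3

Step 1: 130 μL brought to 3000 μL → factor 3000/130 = 23.077
Step 2: 2.5 mL + 47.5 mL = 50 mL total → factor 50/2.5 = 20
Step 3: 220 μL brought to 1100 μL → factor 1100/220 = 5
Step 4: 0.55 mL + 21.4 mL = 21.95 mL total → factor 21.95/0.55 = 39.909
Dilution factor to tube #1 = 23.077; to tube #4 = 92098
[tube #1]/[tube #4] = (factor to tube #4)/(factor to tube #1) = 92098/23.077 = 3.99 × 10^3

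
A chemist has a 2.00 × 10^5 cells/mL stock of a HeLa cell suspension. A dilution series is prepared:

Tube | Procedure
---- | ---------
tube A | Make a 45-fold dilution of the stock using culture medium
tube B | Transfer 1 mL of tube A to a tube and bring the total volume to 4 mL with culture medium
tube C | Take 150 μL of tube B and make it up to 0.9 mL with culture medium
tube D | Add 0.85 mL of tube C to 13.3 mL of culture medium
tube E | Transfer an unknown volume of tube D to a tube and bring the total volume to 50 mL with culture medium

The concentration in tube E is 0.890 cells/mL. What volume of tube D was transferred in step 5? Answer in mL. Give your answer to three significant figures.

Step 1: 45-fold → factor 45
Step 2: 1 mL brought to 4 mL → factor 4/1 = 4
Step 3: 150 μL brought to 0.9 mL → factor 900/150 = 6
Step 4: 0.85 mL + 13.3 mL = 14.15 mL total → factor 14.15/0.85 = 16.647
Step 5: v brought to 50 mL → factor = 50 mL/v
Product of known-step factors = 17979
Overall factor = 2.00 × 10^5 cells/mL / (0.890 cells/mL) = 2.2472 × 10^5
Step-5 factor = 2.2472 × 10^5 / 17979 = 12.499
v = 50 mL / 12.499 = 4.00 mL

4.00 mL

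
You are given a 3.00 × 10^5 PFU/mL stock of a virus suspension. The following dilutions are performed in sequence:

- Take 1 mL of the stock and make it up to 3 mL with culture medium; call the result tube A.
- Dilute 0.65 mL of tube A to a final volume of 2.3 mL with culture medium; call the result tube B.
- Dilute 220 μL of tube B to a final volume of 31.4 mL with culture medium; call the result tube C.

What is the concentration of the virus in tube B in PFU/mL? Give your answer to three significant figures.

Step 1: 1 mL brought to 3 mL → factor 3/1 = 3
Step 2: 0.65 mL brought to 2.3 mL → factor 2.3/0.65 = 3.5385
Dilution factor through tube B = 3 × 3.5385 = 10.615
[tube B] = 3.00 × 10^5 PFU/mL / 10.615 = 2.83 × 10^4 PFU/mL

2.83 × 10^4 PFU/mL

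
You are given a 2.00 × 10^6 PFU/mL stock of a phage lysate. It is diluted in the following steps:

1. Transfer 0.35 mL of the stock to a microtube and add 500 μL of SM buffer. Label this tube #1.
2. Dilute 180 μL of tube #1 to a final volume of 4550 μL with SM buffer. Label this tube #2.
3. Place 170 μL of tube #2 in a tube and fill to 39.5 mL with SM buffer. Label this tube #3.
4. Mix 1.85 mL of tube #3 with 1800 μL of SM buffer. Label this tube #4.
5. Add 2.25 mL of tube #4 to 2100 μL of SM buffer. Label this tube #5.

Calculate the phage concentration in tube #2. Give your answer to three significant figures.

3.26 × 10^4 PFU/mL

Step 1: 0.35 mL + 500 μL = 0.85 mL total → factor 0.85/0.35 = 2.4286
Step 2: 180 μL brought to 4550 μL → factor 4550/180 = 25.278
Dilution factor through tube #2 = 2.4286 × 25.278 = 61.389
[tube #2] = 2.00 × 10^6 PFU/mL / 61.389 = 3.26 × 10^4 PFU/mL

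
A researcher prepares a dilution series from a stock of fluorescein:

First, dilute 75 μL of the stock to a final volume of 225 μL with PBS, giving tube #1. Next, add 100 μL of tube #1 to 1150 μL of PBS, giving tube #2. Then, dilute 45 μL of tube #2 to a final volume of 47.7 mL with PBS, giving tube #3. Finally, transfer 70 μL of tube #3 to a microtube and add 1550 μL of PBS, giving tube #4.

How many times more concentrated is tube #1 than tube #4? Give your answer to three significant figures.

Step 1: 75 μL brought to 225 μL → factor 225/75 = 3
Step 2: 100 μL + 1150 μL = 1250 μL total → factor 1250/100 = 12.5
Step 3: 45 μL brought to 47.7 mL → factor 47700/45 = 1060
Step 4: 70 μL + 1550 μL = 1620 μL total → factor 1620/70 = 23.143
Dilution factor to tube #1 = 3; to tube #4 = 9.1993 × 10^5
[tube #1]/[tube #4] = (factor to tube #4)/(factor to tube #1) = 9.1993 × 10^5/3 = 3.07 × 10^5

3.07 × 10^5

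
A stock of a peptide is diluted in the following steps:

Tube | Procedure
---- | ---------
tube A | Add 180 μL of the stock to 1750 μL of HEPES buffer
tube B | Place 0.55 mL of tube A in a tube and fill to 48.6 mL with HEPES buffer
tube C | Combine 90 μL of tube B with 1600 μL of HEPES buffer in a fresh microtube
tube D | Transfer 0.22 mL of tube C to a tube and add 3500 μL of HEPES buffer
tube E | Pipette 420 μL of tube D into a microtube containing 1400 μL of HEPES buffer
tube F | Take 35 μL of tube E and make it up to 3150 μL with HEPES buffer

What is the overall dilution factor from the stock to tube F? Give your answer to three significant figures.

1.17 × 10^8

Step 1: 180 μL + 1750 μL = 1930 μL total → factor 1930/180 = 10.722
Step 2: 0.55 mL brought to 48.6 mL → factor 48.6/0.55 = 88.364
Step 3: 90 μL + 1600 μL = 1690 μL total → factor 1690/90 = 18.778
Step 4: 0.22 mL + 3500 μL = 3.72 mL total → factor 3.72/0.22 = 16.909
Step 5: 420 μL + 1400 μL = 1820 μL total → factor 1820/420 = 4.3333
Step 6: 35 μL brought to 3150 μL → factor 3150/35 = 90
Overall dilution factor = 10.722 × 88.364 × 18.778 × 16.909 × 4.3333 × 90 = 1.1732 × 10^8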